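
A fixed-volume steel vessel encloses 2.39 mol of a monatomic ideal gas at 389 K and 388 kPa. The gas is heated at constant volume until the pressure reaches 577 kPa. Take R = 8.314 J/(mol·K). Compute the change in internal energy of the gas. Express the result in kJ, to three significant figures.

Constant volume ⇒ W = 0, so Q = ΔU = nCᵥΔT with Cᵥ = 3R/2 = 12.47 J/(mol·K).
At constant V, T₂/T₁ = P₂/P₁ ⇒ ΔT = T₁(P₂/P₁ − 1) = 389·(577/388 − 1) = 189.5 K.
ΔU = (2.39)(12.47)(189.5) = 5648 J.

ΔU ≈ 5.65 kJ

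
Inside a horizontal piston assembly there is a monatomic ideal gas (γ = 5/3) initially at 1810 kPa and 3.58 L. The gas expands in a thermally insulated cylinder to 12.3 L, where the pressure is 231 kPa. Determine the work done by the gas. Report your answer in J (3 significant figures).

W ≈ 5460 J

Adiabatic: W = (P₁V₁ − P₂V₂)/(γ − 1) with γ = 5/3.
P₁V₁ = 6480 J, P₂V₂ = 2841 J.
W = (6480 − 2841) / 0.6667 = 5458 J.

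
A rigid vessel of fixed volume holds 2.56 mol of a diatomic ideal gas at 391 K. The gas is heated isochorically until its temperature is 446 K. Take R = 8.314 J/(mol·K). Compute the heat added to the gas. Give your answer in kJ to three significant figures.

Q ≈ 2.93 kJ

Constant volume ⇒ W = 0, so Q = ΔU = nCᵥΔT with Cᵥ = 5R/2 = 20.79 J/(mol·K).
ΔU = (2.56)(20.79)(446 − 391) = 2927 J.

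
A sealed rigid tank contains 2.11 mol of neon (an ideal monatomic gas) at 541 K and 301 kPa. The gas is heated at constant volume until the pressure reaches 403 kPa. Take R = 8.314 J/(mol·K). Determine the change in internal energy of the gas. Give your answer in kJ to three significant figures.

ΔU ≈ 4.82 kJ

Constant volume ⇒ W = 0, so Q = ΔU = nCᵥΔT with Cᵥ = 3R/2 = 12.47 J/(mol·K).
At constant V, T₂/T₁ = P₂/P₁ ⇒ ΔT = T₁(P₂/P₁ − 1) = 541·(403/301 − 1) = 183.3 K.
ΔU = (2.11)(12.47)(183.3) = 4824 J.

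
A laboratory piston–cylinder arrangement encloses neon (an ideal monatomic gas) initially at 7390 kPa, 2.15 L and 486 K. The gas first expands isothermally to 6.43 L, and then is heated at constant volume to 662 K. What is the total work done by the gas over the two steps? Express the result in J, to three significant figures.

Step 1 (isothermal): W = P₁V₁ ln(V₂/V₁) = (15888) ln(6.43/2.15) = 17406 J.
Step 2 (isochoric): W = 0 (constant volume).
W_total = 17406 + 0 = 17406 J.

W_total ≈ 17400 J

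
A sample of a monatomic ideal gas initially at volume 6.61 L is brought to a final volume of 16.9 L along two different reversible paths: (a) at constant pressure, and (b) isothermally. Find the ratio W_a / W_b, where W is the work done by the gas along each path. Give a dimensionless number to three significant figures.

Path (a) isobaric: W = P₁(V₂ − V₁) → W_a/(P₁V₁) = 1.557.
Path (b) isothermal: W = P₁V₁ ln(V₂/V₁) → W_b/(P₁V₁) = 0.9387.
W_a / W_b = 1.557 / 0.9387 = 1.658.

W_a / W_b ≈ 1.66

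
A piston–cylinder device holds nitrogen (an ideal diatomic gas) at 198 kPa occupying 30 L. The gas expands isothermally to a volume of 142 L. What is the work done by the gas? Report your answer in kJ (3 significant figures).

Isothermal: W = nRT ln(V₂/V₁) = P₁V₁ ln(V₂/V₁).
P₁V₁ = (198 kPa)(30 L) = 5940 J.
W = 5940 × ln(142/30) = 5940 × 1.555
W_by_gas = 9235 J.

W ≈ 9.23 kJ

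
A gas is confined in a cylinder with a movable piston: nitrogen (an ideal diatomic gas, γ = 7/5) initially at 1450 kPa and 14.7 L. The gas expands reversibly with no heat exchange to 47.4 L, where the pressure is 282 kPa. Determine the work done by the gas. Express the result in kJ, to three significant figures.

W ≈ 19.9 kJ

Adiabatic: W = (P₁V₁ − P₂V₂)/(γ − 1) with γ = 7/5.
P₁V₁ = 21315 J, P₂V₂ = 13367 J.
W = (21315 − 13367) / 0.4 = 19871 J.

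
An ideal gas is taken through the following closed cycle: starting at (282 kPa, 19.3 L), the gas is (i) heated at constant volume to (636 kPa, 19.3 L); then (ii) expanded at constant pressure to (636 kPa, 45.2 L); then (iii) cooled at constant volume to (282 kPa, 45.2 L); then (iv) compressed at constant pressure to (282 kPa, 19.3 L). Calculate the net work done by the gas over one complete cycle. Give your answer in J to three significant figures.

W_net ≈ 9170 J

Constant-volume legs do no work.
W(ii) = (636)(45.2 − 19.3) = 16472 J; W(iv) = (282)(19.3 − 45.2) = -7304 J.
W_net = 16472 − 7304 = 9169 J (the clockwise enclosed area).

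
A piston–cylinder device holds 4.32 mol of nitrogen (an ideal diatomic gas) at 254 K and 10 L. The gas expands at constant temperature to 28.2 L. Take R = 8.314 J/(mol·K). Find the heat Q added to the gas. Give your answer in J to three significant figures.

Isothermal ⇒ ΔU = 0, so Q = W = nRT ln(V₂/V₁).
Q = (4.32)(8.314)(254) ln(28.2/10) = 9123 × 1.037 = 9458 J.

Q ≈ 9460 J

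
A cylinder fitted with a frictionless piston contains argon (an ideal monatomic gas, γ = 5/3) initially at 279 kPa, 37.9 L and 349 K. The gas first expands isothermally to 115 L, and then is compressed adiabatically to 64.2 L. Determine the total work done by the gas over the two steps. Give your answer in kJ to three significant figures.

W_total ≈ 4.20 kJ

Step 1 (isothermal): W = P₁V₁ ln(V₂/V₁) = (10574) ln(115/37.9) = 11737 J.
After step 1: P = 91.95 kPa, V = 115 L, T = 349 K.
Step 2 (adiabatic): W = (P₁V₁ − P₂V₂)/(γ−1) = (10574 − 15596)/0.667 = -7533 J.
W_total = 11737 − 7533 = 4204 J.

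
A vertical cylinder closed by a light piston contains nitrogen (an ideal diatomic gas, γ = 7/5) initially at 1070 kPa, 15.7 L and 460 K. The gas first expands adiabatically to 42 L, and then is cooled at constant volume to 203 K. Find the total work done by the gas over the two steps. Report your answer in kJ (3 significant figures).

W_total ≈ 13.7 kJ

Step 1 (adiabatic): W = (P₁V₁ − P₂V₂)/(γ−1) = (16799 − 11333)/0.4 = 13665 J.
Step 2 (isochoric): W = 0 (constant volume).
W_total = 13665 + 0 = 13665 J.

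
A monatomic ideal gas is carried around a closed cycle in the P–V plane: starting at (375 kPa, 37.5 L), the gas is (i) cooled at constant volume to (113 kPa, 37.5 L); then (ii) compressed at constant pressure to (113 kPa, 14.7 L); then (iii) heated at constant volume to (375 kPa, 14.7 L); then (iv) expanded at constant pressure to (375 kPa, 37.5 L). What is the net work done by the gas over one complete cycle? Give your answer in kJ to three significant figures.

W_net ≈ 5.97 kJ

Constant-volume legs do no work.
W(ii) = (113)(14.7 − 37.5) = -2576 J; W(iv) = (375)(37.5 − 14.7) = 8550 J.
W_net = -2576 + 8550 = 5974 J (the clockwise enclosed area).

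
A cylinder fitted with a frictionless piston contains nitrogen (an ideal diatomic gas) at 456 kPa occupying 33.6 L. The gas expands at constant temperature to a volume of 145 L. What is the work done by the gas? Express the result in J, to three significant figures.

Isothermal: W = nRT ln(V₂/V₁) = P₁V₁ ln(V₂/V₁).
P₁V₁ = (456 kPa)(33.6 L) = 15322 J.
W = 15322 × ln(145/33.6) = 15322 × 1.462
W_by_gas = 22403 J.

W ≈ 22400 J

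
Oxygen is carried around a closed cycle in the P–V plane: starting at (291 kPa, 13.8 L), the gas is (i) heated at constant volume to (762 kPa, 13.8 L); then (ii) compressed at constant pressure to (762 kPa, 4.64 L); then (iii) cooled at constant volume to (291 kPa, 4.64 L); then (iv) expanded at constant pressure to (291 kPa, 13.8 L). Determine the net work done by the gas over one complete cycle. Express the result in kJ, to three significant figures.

W_net ≈ -4.31 kJ

Constant-volume legs do no work.
W(ii) = (762)(4.64 − 13.8) = -6980 J; W(iv) = (291)(13.8 − 4.64) = 2666 J.
W_net = -6980 + 2666 = -4314 J (the counter-clockwise enclosed area).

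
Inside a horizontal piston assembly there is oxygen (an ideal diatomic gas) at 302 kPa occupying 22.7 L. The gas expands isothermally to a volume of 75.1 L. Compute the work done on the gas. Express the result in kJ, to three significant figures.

Isothermal: W = nRT ln(V₂/V₁) = P₁V₁ ln(V₂/V₁).
P₁V₁ = (302 kPa)(22.7 L) = 6855 J.
W = 6855 × ln(75.1/22.7) = 6855 × 1.196
W_by_gas = 8202 J; work on gas = −W_by = -8202 J.

W ≈ -8.20 kJ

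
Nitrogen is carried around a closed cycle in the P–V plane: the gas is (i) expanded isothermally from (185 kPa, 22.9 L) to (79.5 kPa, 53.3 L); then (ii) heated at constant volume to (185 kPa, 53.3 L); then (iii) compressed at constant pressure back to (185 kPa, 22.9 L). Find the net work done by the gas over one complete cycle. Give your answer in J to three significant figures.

W_net ≈ -2050 J

Leg (i): W = PᵢVᵢ ln(V_f/Vᵢ) = (4236) ln(53.3/22.9) = 3579 J.
Leg (ii): W = 0.
Leg (iii): W = PΔV = (185)(22.9 − 53.3) = -5624 J.
W_net = 3579 − 5624 = -2045 J.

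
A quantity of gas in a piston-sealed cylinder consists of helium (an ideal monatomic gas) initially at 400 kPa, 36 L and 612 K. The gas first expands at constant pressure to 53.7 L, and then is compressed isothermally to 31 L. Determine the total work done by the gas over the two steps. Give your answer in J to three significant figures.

Step 1 (isobaric): W = PΔV = (400 kPa)(53.7 − 36 L) = 7080 J.
After step 1: P = 400 kPa, V = 53.7 L, T = 912.9 K.
Step 2 (isothermal): W = P₁V₁ ln(V₂/V₁) = (21480) ln(31/53.7) = -11802 J.
W_total = 7080 − 11802 = -4722 J.

W_total ≈ -4720 J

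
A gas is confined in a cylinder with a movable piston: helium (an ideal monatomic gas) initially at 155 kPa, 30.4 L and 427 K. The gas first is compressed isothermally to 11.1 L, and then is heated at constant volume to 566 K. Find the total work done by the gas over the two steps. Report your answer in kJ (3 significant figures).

Step 1 (isothermal): W = P₁V₁ ln(V₂/V₁) = (4712) ln(11.1/30.4) = -4747 J.
Step 2 (isochoric): W = 0 (constant volume).
W_total = -4747 + 0 = -4747 J.

W_total ≈ -4.75 kJ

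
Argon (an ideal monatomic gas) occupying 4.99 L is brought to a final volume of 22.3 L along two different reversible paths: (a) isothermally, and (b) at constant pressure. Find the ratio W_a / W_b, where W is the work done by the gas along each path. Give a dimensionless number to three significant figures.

W_a / W_b ≈ 0.432

Path (a) isothermal: W = P₁V₁ ln(V₂/V₁) → W_a/(P₁V₁) = 1.497.
Path (b) isobaric: W = P₁(V₂ − V₁) → W_b/(P₁V₁) = 3.469.
W_a / W_b = 1.497 / 3.469 = 0.4316.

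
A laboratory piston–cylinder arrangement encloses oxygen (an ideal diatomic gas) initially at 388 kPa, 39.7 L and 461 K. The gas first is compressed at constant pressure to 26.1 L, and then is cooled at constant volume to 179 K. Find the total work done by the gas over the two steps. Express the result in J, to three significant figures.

Step 1 (isobaric): W = PΔV = (388 kPa)(26.1 − 39.7 L) = -5277 J.
Step 2 (isochoric): W = 0 (constant volume).
W_total = -5277 + 0 = -5277 J.

W_total ≈ -5280 J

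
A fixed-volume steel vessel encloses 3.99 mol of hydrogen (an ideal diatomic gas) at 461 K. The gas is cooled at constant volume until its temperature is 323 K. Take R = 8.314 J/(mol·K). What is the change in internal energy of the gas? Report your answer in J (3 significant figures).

Constant volume ⇒ W = 0, so Q = ΔU = nCᵥΔT with Cᵥ = 5R/2 = 20.79 J/(mol·K).
ΔU = (3.99)(20.79)(323 − 461) = -11445 J.

ΔU ≈ -11400 J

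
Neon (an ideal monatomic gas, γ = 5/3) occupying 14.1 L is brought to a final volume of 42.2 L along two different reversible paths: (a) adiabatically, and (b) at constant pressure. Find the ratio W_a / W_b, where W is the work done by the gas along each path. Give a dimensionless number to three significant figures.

Path (a) adiabatic: W = P₁V₁(1 − (V₁/V₂)^(γ−1))/(γ−1) → W_a/(P₁V₁) = 0.7777.
Path (b) isobaric: W = P₁(V₂ − V₁) → W_b/(P₁V₁) = 1.993.
W_a / W_b = 0.7777 / 1.993 = 0.3903.

W_a / W_b ≈ 0.390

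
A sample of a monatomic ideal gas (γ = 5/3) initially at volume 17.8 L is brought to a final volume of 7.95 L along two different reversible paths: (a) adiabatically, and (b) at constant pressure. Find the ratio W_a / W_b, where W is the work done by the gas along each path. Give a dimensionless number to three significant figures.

W_a / W_b ≈ 1.93

Path (a) adiabatic: W = P₁V₁(1 − (V₁/V₂)^(γ−1))/(γ−1) → W_a/(P₁V₁) = -1.067.
Path (b) isobaric: W = P₁(V₂ − V₁) → W_b/(P₁V₁) = -0.5534.
W_a / W_b = -1.067 / -0.5534 = 1.929.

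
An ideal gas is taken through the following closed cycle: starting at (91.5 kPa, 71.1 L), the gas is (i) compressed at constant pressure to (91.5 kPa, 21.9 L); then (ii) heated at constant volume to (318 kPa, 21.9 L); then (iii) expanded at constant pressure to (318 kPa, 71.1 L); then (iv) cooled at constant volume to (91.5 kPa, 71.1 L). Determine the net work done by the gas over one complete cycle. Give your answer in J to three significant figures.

W_net ≈ 11100 J

Constant-volume legs do no work.
W(i) = (91.5)(21.9 − 71.1) = -4502 J; W(iii) = (318)(71.1 − 21.9) = 15646 J.
W_net = -4502 + 15646 = 11144 J (the clockwise enclosed area).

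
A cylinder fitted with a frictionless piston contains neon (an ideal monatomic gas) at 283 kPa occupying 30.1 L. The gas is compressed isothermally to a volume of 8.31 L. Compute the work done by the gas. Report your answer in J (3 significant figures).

W ≈ -11000 J

Isothermal: W = nRT ln(V₂/V₁) = P₁V₁ ln(V₂/V₁).
P₁V₁ = (283 kPa)(30.1 L) = 8518 J.
W = 8518 × ln(8.31/30.1) = 8518 × -1.287
W_by_gas = -10964 J.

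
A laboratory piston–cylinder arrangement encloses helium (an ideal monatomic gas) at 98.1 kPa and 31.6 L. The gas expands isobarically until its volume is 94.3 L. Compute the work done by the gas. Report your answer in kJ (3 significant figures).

W ≈ 6.15 kJ

Isobaric: W = P ΔV.
W = (98.1 kPa)(94.3 − 31.6 L) = (98.1)(62.7) = 6151 J.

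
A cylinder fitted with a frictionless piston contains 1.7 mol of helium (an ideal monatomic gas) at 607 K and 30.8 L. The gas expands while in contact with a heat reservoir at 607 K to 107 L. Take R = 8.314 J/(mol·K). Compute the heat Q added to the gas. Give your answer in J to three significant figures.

Isothermal ⇒ ΔU = 0, so Q = W = nRT ln(V₂/V₁).
Q = (1.7)(8.314)(607) ln(107/30.8) = 8579 × 1.245 = 10684 J.

Q ≈ 10700 J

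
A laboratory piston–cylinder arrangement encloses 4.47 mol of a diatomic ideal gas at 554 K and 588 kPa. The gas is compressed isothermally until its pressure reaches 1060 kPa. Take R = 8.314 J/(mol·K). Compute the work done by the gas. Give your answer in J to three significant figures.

Isothermal process: W = nRT ln(V₂/V₁) = nRT ln(P₁/P₂).
W = (4.47)(8.314)(554) × ln(588/1060)
  = 20589 × ln(0.5547) = 20589 × -0.5893
W_by_gas = -12133 J.

W ≈ -12100 J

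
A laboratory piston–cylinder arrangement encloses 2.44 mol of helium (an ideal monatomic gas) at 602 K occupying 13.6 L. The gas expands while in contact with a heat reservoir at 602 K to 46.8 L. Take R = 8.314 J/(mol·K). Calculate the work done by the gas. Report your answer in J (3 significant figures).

Isothermal: W = nRT ln(V₂/V₁).
W = (2.44)(8.314)(602) × ln(46.8/13.6)
  = 12212 × 1.236
W_by_gas = 15092 J.

W ≈ 15100 J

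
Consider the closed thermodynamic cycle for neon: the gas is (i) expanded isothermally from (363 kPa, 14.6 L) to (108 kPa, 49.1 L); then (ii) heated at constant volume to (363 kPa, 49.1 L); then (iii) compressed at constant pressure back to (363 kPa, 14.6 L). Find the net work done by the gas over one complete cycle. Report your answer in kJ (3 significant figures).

W_net ≈ -6.10 kJ

Leg (i): W = PᵢVᵢ ln(V_f/Vᵢ) = (5300) ln(49.1/14.6) = 6428 J.
Leg (ii): W = 0.
Leg (iii): W = PΔV = (363)(14.6 − 49.1) = -12524 J.
W_net = 6428 − 12524 = -6096 J.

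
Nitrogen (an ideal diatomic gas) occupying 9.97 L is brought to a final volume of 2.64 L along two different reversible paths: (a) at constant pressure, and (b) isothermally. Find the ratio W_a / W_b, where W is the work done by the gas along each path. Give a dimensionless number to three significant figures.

Path (a) isobaric: W = P₁(V₂ − V₁) → W_a/(P₁V₁) = -0.7352.
Path (b) isothermal: W = P₁V₁ ln(V₂/V₁) → W_b/(P₁V₁) = -1.329.
W_a / W_b = -0.7352 / -1.329 = 0.5533.

W_a / W_b ≈ 0.553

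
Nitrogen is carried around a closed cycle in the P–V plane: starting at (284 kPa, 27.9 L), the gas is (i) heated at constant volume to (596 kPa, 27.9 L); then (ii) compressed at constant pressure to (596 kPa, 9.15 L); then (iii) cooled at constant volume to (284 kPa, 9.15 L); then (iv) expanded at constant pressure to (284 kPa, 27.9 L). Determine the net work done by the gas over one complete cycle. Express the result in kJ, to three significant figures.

W_net ≈ -5.85 kJ

Constant-volume legs do no work.
W(ii) = (596)(9.15 − 27.9) = -11175 J; W(iv) = (284)(27.9 − 9.15) = 5325 J.
W_net = -11175 + 5325 = -5850 J (the counter-clockwise enclosed area).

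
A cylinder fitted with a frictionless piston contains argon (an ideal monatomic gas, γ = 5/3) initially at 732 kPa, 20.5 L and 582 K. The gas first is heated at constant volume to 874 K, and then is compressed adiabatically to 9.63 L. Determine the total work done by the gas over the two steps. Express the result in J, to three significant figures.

Step 1 (isochoric): W = 0 (constant volume).
After step 1: P = 1099 kPa (V unchanged).
Step 2 (adiabatic): W = (P₁V₁ − P₂V₂)/(γ−1) = (22535 − 37291)/0.667 = -22134 J.
W_total = 0 − 22134 = -22134 J.

W_total ≈ -22100 J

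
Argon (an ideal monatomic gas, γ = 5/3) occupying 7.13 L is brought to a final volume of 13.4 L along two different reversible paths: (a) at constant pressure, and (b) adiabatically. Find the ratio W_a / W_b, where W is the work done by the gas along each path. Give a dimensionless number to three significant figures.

W_a / W_b ≈ 1.71

Path (a) isobaric: W = P₁(V₂ − V₁) → W_a/(P₁V₁) = 0.8794.
Path (b) adiabatic: W = P₁V₁(1 − (V₁/V₂)^(γ−1))/(γ−1) → W_b/(P₁V₁) = 0.515.
W_a / W_b = 0.8794 / 0.515 = 1.707.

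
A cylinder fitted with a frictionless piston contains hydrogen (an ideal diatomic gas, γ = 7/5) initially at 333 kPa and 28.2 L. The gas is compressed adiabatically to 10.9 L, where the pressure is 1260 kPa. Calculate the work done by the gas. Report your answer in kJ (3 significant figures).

W ≈ -10.9 kJ

Adiabatic: W = (P₁V₁ − P₂V₂)/(γ − 1) with γ = 7/5.
P₁V₁ = 9391 J, P₂V₂ = 13734 J.
W = (9391 − 13734) / 0.4 = -10859 J.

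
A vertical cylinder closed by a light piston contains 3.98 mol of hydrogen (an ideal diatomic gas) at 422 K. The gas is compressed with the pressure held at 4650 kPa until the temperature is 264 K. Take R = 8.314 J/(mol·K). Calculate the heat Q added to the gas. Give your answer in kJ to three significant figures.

Q ≈ -18.3 kJ

Isobaric: W = nRΔT = (3.98)(8.314)(-158) = -5228 J.
ΔU = nCᵥΔT with Cᵥ = 5R/2: ΔU = (3.98)(20.79)(-158) = -13070 J.
Q = ΔU + W = -13070 − 5228 = -18299 J.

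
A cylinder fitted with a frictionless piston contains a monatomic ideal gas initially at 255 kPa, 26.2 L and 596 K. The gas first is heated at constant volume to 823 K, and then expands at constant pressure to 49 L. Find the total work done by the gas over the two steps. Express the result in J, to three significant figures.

Step 1 (isochoric): W = 0 (constant volume).
After step 1: P = 352.1 kPa (V unchanged).
Step 2 (isobaric): W = PΔV = (352.1 kPa)(49 − 26.2 L) = 8028 J.
W_total = 0 + 8028 = 8028 J.

W_total ≈ 8030 J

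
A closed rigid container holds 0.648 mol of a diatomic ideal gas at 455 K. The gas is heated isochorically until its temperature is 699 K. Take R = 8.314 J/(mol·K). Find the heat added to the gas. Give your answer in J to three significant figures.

Q ≈ 3290 J

Constant volume ⇒ W = 0, so Q = ΔU = nCᵥΔT with Cᵥ = 5R/2 = 20.79 J/(mol·K).
ΔU = (0.648)(20.79)(699 − 455) = 3286 J.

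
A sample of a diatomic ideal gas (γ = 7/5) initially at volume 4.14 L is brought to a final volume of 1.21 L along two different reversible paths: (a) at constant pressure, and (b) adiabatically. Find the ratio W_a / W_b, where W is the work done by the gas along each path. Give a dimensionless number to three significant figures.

W_a / W_b ≈ 0.445

Path (a) isobaric: W = P₁(V₂ − V₁) → W_a/(P₁V₁) = -0.7077.
Path (b) adiabatic: W = P₁V₁(1 − (V₁/V₂)^(γ−1))/(γ−1) → W_b/(P₁V₁) = -1.589.
W_a / W_b = -0.7077 / -1.589 = 0.4454.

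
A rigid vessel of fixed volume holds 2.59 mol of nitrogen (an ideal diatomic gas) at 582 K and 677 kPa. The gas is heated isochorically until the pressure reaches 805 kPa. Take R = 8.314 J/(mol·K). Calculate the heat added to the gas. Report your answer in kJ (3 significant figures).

Constant volume ⇒ W = 0, so Q = ΔU = nCᵥΔT with Cᵥ = 5R/2 = 20.79 J/(mol·K).
At constant V, T₂/T₁ = P₂/P₁ ⇒ ΔT = T₁(P₂/P₁ − 1) = 582·(805/677 − 1) = 110 K.
ΔU = (2.59)(20.79)(110) = 5924 J.

Q ≈ 5.92 kJ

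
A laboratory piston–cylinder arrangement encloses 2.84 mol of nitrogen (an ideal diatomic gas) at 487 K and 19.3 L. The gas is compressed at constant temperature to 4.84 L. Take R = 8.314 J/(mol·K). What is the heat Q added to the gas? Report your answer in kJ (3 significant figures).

Isothermal ⇒ ΔU = 0, so Q = W = nRT ln(V₂/V₁).
Q = (2.84)(8.314)(487) ln(4.84/19.3) = 11499 × -1.383 = -15905 J.

Q ≈ -15.9 kJ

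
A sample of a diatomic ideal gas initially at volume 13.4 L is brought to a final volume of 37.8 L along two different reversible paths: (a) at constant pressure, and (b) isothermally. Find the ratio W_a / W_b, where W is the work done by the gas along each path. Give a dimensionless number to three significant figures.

W_a / W_b ≈ 1.76

Path (a) isobaric: W = P₁(V₂ − V₁) → W_a/(P₁V₁) = 1.821.
Path (b) isothermal: W = P₁V₁ ln(V₂/V₁) → W_b/(P₁V₁) = 1.037.
W_a / W_b = 1.821 / 1.037 = 1.756.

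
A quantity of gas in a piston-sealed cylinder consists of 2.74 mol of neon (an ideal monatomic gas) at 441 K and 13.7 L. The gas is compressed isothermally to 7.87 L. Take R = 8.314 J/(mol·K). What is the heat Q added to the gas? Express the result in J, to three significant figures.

Isothermal ⇒ ΔU = 0, so Q = W = nRT ln(V₂/V₁).
Q = (2.74)(8.314)(441) ln(7.87/13.7) = 10046 × -0.5543 = -5569 J.

Q ≈ -5570 J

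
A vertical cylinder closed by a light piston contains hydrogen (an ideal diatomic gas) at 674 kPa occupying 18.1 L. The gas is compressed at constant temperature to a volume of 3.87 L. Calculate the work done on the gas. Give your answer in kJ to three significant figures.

Isothermal: W = nRT ln(V₂/V₁) = P₁V₁ ln(V₂/V₁).
P₁V₁ = (674 kPa)(18.1 L) = 12199 J.
W = 12199 × ln(3.87/18.1) = 12199 × -1.543
W_by_gas = -18819 J; work on gas = −W_by = 18819 J.

W ≈ 18.8 kJ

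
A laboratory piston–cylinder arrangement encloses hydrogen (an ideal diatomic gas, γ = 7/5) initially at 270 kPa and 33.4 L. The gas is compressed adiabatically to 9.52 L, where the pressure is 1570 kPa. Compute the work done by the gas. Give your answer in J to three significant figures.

W ≈ -14800 J

Adiabatic: W = (P₁V₁ − P₂V₂)/(γ − 1) with γ = 7/5.
P₁V₁ = 9018 J, P₂V₂ = 14946 J.
W = (9018 − 14946) / 0.4 = -14821 J.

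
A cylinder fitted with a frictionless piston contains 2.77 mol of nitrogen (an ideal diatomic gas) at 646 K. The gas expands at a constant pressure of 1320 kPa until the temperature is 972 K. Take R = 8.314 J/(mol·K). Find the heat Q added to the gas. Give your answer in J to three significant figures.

Isobaric: W = nRΔT = (2.77)(8.314)(326) = 7508 J.
ΔU = nCᵥΔT with Cᵥ = 5R/2: ΔU = (2.77)(20.79)(326) = 18769 J.
Q = ΔU + W = 18769 + 7508 = 26277 J.

Q ≈ 26300 J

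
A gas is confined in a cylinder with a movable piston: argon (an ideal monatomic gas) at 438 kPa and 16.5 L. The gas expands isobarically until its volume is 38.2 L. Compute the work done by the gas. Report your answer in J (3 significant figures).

Isobaric: W = P ΔV.
W = (438 kPa)(38.2 − 16.5 L) = (438)(21.7) = 9505 J.

W ≈ 9500 J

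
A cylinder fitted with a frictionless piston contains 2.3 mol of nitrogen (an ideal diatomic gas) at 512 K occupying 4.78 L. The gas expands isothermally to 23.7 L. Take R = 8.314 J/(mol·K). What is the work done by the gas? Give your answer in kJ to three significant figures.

W ≈ 15.7 kJ

Isothermal: W = nRT ln(V₂/V₁).
W = (2.3)(8.314)(512) × ln(23.7/4.78)
  = 9791 × 1.601
W_by_gas = 15675 J.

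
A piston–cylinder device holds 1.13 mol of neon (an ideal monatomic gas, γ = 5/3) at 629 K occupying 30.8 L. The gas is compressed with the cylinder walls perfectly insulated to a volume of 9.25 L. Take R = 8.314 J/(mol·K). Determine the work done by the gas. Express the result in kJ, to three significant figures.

Adiabatic: TV^(γ−1) = const with γ = 5/3.
T₂ = T₁ (V₁/V₂)^(γ−1) = 629 × (30.8/9.25)^0.667 = 629 × 2.23 = 1403 K.
W_by = nCᵥ(T₁ − T₂) = (1.13)(12.47)(629 − 1403) = -10901 J.

W ≈ -10.9 kJ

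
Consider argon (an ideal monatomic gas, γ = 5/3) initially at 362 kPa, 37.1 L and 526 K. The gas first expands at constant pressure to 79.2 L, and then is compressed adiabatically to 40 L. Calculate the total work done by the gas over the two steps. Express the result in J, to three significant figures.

W_total ≈ -9570 J

Step 1 (isobaric): W = PΔV = (362 kPa)(79.2 − 37.1 L) = 15240 J.
After step 1: P = 362 kPa, V = 79.2 L, T = 1123 K.
Step 2 (adiabatic): W = (P₁V₁ − P₂V₂)/(γ−1) = (28670 − 45208)/0.667 = -24806 J.
W_total = 15240 − 24806 = -9565 J.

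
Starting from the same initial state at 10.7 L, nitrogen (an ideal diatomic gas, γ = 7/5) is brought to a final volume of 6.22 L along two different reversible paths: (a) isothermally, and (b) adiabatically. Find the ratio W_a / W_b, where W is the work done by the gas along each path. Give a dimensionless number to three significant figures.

W_a / W_b ≈ 0.895

Path (a) isothermal: W = P₁V₁ ln(V₂/V₁) → W_a/(P₁V₁) = -0.5425.
Path (b) adiabatic: W = P₁V₁(1 − (V₁/V₂)^(γ−1))/(γ−1) → W_b/(P₁V₁) = -0.6058.
W_a / W_b = -0.5425 / -0.6058 = 0.8954.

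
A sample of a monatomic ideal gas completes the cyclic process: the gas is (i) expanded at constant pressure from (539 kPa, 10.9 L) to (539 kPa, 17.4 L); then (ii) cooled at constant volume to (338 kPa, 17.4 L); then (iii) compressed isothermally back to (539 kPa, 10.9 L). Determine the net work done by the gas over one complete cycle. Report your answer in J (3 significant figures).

W_net ≈ 753 J

Leg (i): W = PΔV = (539)(17.4 − 10.9) = 3503 J.
Leg (ii): W = 0.
Leg (iii): W = PᵢVᵢ ln(V_f/Vᵢ) = (5881) ln(10.9/17.4) = -2751 J.
W_net = 3503 − 2751 = 752.8 J.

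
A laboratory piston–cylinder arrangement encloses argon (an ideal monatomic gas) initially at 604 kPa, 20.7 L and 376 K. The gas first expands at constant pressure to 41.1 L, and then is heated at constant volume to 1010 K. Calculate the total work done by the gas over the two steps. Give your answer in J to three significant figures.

W_total ≈ 12300 J

Step 1 (isobaric): W = PΔV = (604 kPa)(41.1 − 20.7 L) = 12322 J.
Step 2 (isochoric): W = 0 (constant volume).
W_total = 12322 + 0 = 12322 J.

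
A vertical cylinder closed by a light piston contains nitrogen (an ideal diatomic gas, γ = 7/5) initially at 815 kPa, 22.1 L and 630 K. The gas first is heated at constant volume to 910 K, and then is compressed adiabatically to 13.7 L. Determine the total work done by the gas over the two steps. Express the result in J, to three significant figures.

Step 1 (isochoric): W = 0 (constant volume).
After step 1: P = 1177 kPa (V unchanged).
Step 2 (adiabatic): W = (P₁V₁ − P₂V₂)/(γ−1) = (26017 − 31501)/0.4 = -13710 J.
W_total = 0 − 13710 = -13710 J.

W_total ≈ -13700 J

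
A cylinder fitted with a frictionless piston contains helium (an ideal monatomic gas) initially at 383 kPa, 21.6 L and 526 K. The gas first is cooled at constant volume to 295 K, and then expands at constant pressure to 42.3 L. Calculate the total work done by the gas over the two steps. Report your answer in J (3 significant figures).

W_total ≈ 4450 J

Step 1 (isochoric): W = 0 (constant volume).
After step 1: P = 214.8 kPa (V unchanged).
Step 2 (isobaric): W = PΔV = (214.8 kPa)(42.3 − 21.6 L) = 4446 J.
W_total = 0 + 4446 = 4446 J.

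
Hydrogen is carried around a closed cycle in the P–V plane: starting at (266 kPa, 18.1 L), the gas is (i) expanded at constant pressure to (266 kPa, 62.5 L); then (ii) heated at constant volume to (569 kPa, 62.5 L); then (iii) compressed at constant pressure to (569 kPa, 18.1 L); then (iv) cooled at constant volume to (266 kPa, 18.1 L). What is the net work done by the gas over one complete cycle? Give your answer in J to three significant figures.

Constant-volume legs do no work.
W(i) = (266)(62.5 − 18.1) = 11810 J; W(iii) = (569)(18.1 − 62.5) = -25264 J.
W_net = 11810 − 25264 = -13453 J (the counter-clockwise enclosed area).

W_net ≈ -13500 J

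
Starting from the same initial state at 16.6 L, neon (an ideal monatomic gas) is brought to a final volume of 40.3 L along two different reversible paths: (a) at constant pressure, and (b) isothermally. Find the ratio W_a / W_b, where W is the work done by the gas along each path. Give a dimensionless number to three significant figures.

Path (a) isobaric: W = P₁(V₂ − V₁) → W_a/(P₁V₁) = 1.428.
Path (b) isothermal: W = P₁V₁ ln(V₂/V₁) → W_b/(P₁V₁) = 0.8869.
W_a / W_b = 1.428 / 0.8869 = 1.61.

W_a / W_b ≈ 1.61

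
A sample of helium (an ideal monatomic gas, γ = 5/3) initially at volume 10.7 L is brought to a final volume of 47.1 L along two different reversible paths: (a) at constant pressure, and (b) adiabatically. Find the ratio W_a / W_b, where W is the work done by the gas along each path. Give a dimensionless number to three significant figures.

W_a / W_b ≈ 3.61

Path (a) isobaric: W = P₁(V₂ − V₁) → W_a/(P₁V₁) = 3.402.
Path (b) adiabatic: W = P₁V₁(1 − (V₁/V₂)^(γ−1))/(γ−1) → W_b/(P₁V₁) = 0.9415.
W_a / W_b = 3.402 / 0.9415 = 3.613.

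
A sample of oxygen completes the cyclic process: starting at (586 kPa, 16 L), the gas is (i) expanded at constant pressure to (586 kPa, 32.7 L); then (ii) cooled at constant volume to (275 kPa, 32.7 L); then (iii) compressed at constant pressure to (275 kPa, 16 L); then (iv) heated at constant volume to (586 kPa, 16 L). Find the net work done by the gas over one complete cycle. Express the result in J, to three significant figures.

W_net ≈ 5190 J

Constant-volume legs do no work.
W(i) = (586)(32.7 − 16) = 9786 J; W(iii) = (275)(16 − 32.7) = -4593 J.
W_net = 9786 − 4593 = 5194 J (the clockwise enclosed area).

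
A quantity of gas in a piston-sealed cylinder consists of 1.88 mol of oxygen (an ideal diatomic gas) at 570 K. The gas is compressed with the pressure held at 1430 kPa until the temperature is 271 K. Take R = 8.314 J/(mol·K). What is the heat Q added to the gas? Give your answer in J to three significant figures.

Q ≈ -16400 J

Isobaric: W = nRΔT = (1.88)(8.314)(-299) = -4673 J.
ΔU = nCᵥΔT with Cᵥ = 5R/2: ΔU = (1.88)(20.79)(-299) = -11684 J.
Q = ΔU + W = -11684 − 4673 = -16357 J.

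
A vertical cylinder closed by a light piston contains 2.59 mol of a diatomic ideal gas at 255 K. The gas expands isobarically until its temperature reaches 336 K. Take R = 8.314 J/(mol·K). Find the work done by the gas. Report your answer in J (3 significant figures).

W ≈ 1740 J

Isobaric: W = P ΔV = nR ΔT.
W = (2.59)(8.314)(336 − 255) = 1744 J.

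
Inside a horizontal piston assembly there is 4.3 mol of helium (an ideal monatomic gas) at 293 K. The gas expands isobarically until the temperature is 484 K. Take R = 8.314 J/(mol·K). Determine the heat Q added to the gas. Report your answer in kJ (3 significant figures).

Q ≈ 17.1 kJ

Isobaric: W = nRΔT = (4.3)(8.314)(191) = 6828 J.
ΔU = nCᵥΔT with Cᵥ = 3R/2: ΔU = (4.3)(12.47)(191) = 10242 J.
Q = ΔU + W = 10242 + 6828 = 17071 J.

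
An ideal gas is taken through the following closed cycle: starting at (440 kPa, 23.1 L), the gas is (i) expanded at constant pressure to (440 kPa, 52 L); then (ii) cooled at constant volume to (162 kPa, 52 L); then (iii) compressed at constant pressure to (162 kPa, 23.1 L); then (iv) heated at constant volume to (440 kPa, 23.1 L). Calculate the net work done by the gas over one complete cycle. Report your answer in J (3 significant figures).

Constant-volume legs do no work.
W(i) = (440)(52 − 23.1) = 12716 J; W(iii) = (162)(23.1 − 52) = -4682 J.
W_net = 12716 − 4682 = 8034 J (the clockwise enclosed area).

W_net ≈ 8030 J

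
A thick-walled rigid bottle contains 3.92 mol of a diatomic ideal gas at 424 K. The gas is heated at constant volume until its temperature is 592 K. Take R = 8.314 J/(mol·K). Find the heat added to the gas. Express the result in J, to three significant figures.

Q ≈ 13700 J

Constant volume ⇒ W = 0, so Q = ΔU = nCᵥΔT with Cᵥ = 5R/2 = 20.79 J/(mol·K).
ΔU = (3.92)(20.79)(592 − 424) = 13688 J.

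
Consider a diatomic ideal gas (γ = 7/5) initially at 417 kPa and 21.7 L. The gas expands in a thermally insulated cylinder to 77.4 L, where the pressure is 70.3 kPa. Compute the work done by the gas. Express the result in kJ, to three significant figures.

W ≈ 9.02 kJ

Adiabatic: W = (P₁V₁ − P₂V₂)/(γ − 1) with γ = 7/5.
P₁V₁ = 9049 J, P₂V₂ = 5441 J.
W = (9049 − 5441) / 0.4 = 9019 J.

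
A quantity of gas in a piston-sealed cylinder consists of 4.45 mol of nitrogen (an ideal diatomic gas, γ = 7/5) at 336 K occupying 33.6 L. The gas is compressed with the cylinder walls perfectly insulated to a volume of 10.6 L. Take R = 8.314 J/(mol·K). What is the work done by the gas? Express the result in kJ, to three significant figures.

Adiabatic: TV^(γ−1) = const with γ = 7/5.
T₂ = T₁ (V₁/V₂)^(γ−1) = 336 × (33.6/10.6)^0.4 = 336 × 1.586 = 533 K.
W_by = nCᵥ(T₁ − T₂) = (4.45)(20.79)(336 − 533) = -18224 J.

W ≈ -18.2 kJ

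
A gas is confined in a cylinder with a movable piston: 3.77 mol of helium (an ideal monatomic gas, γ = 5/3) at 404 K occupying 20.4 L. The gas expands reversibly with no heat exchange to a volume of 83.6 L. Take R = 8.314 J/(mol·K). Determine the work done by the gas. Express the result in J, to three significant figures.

W ≈ 11600 J

Adiabatic: TV^(γ−1) = const with γ = 5/3.
T₂ = T₁ (V₁/V₂)^(γ−1) = 404 × (20.4/83.6)^0.667 = 404 × 0.3905 = 157.8 K.
W_by = nCᵥ(T₁ − T₂) = (3.77)(12.47)(404 − 157.8) = 11577 J.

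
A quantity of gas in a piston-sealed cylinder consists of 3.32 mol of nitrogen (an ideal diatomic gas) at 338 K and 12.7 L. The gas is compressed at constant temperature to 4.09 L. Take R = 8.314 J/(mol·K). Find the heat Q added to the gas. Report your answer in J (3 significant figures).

Isothermal ⇒ ΔU = 0, so Q = W = nRT ln(V₂/V₁).
Q = (3.32)(8.314)(338) ln(4.09/12.7) = 9330 × -1.133 = -10571 J.

Q ≈ -10600 J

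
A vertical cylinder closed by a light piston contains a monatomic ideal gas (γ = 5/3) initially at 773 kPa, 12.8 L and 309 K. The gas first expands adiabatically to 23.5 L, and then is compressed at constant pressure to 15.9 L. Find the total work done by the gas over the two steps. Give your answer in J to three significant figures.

Step 1 (adiabatic): W = (P₁V₁ − P₂V₂)/(γ−1) = (9894 − 6599)/0.667 = 4943 J.
After step 1: P = 280.8 kPa, V = 23.5 L, T = 206.1 K.
Step 2 (isobaric): W = PΔV = (280.8 kPa)(15.9 − 23.5 L) = -2134 J.
W_total = 4943 − 2134 = 2809 J.

W_total ≈ 2810 J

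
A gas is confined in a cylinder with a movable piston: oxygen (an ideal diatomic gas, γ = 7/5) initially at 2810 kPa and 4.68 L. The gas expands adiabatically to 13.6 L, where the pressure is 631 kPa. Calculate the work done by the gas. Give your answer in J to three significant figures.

Adiabatic: W = (P₁V₁ − P₂V₂)/(γ − 1) with γ = 7/5.
P₁V₁ = 13151 J, P₂V₂ = 8582 J.
W = (13151 − 8582) / 0.4 = 11423 J.

W ≈ 11400 J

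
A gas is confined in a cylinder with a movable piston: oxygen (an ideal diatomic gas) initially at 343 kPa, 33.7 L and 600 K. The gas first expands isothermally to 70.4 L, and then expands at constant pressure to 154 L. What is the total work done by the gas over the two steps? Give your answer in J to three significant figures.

W_total ≈ 22200 J

Step 1 (isothermal): W = P₁V₁ ln(V₂/V₁) = (11559) ln(70.4/33.7) = 8516 J.
After step 1: P = 164.2 kPa, V = 70.4 L, T = 600 K.
Step 2 (isobaric): W = PΔV = (164.2 kPa)(154 − 70.4 L) = 13726 J.
W_total = 8516 + 13726 = 22242 J.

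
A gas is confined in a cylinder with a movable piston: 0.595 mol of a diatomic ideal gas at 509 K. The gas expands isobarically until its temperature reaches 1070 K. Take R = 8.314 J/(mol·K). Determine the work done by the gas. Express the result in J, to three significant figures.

Isobaric: W = P ΔV = nR ΔT.
W = (0.595)(8.314)(1070 − 509) = 2775 J.

W ≈ 2780 J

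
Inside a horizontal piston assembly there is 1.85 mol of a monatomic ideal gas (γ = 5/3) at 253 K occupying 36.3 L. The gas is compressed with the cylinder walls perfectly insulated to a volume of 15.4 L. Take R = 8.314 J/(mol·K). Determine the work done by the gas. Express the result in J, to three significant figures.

W ≈ -4500 J

Adiabatic: TV^(γ−1) = const with γ = 5/3.
T₂ = T₁ (V₁/V₂)^(γ−1) = 253 × (36.3/15.4)^0.667 = 253 × 1.771 = 448.1 K.
W_by = nCᵥ(T₁ − T₂) = (1.85)(12.47)(253 − 448.1) = -4501 J.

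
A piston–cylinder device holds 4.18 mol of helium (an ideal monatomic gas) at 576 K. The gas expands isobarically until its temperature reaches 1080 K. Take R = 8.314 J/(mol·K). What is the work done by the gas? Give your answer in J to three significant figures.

Isobaric: W = P ΔV = nR ΔT.
W = (4.18)(8.314)(1080 − 576) = 17515 J.

W ≈ 17500 J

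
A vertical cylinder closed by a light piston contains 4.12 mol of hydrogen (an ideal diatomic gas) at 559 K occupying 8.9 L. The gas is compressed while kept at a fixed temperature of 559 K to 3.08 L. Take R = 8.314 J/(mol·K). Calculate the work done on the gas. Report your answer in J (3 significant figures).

W ≈ 20300 J

Isothermal: W = nRT ln(V₂/V₁).
W = (4.12)(8.314)(559) × ln(3.08/8.9)
  = 19148 × -1.061
W_by_gas = -20318 J; work on gas = −W_by = 20318 J.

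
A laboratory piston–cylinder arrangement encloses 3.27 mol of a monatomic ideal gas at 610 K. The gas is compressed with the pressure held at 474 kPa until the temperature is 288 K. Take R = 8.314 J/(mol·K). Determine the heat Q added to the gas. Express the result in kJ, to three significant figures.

Q ≈ -21.9 kJ

Isobaric: W = nRΔT = (3.27)(8.314)(-322) = -8754 J.
ΔU = nCᵥΔT with Cᵥ = 3R/2: ΔU = (3.27)(12.47)(-322) = -13131 J.
Q = ΔU + W = -13131 − 8754 = -21885 J.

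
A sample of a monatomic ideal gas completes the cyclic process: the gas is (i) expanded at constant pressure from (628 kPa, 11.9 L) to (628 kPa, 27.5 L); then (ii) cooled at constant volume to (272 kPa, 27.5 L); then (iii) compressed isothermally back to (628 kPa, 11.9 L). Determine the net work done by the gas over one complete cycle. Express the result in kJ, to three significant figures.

Leg (i): W = PΔV = (628)(27.5 − 11.9) = 9797 J.
Leg (ii): W = 0.
Leg (iii): W = PᵢVᵢ ln(V_f/Vᵢ) = (7480) ln(11.9/27.5) = -6266 J.
W_net = 9797 − 6266 = 3531 J.

W_net ≈ 3.53 kJ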